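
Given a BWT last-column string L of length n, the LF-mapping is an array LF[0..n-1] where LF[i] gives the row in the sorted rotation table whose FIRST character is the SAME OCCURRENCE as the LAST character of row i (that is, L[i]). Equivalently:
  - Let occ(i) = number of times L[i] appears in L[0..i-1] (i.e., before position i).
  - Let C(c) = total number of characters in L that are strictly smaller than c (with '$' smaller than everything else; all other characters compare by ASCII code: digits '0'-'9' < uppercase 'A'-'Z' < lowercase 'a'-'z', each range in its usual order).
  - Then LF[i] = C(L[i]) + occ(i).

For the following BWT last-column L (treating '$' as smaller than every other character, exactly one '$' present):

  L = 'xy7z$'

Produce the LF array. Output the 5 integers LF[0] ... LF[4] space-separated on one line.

Char counts: '$':1, '7':1, 'x':1, 'y':1, 'z':1
C (first-col start): C('$')=0, C('7')=1, C('x')=2, C('y')=3, C('z')=4
L[0]='x': occ=0, LF[0]=C('x')+0=2+0=2
L[1]='y': occ=0, LF[1]=C('y')+0=3+0=3
L[2]='7': occ=0, LF[2]=C('7')+0=1+0=1
L[3]='z': occ=0, LF[3]=C('z')+0=4+0=4
L[4]='$': occ=0, LF[4]=C('$')+0=0+0=0

Answer: 2 3 1 4 0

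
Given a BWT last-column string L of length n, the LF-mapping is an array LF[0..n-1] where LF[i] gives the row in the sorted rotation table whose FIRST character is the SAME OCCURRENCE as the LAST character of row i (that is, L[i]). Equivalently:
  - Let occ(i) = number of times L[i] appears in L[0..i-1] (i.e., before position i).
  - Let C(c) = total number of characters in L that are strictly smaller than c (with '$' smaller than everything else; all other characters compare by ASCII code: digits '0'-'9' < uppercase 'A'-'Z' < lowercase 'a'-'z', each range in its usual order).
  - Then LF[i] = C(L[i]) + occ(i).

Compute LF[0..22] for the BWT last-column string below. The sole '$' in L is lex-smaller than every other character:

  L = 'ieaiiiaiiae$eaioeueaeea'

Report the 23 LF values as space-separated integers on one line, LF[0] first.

Answer: 14 7 1 15 16 17 2 18 19 3 8 0 9 4 20 21 10 22 11 5 12 13 6

Derivation:
Char counts: '$':1, 'a':6, 'e':7, 'i':7, 'o':1, 'u':1
C (first-col start): C('$')=0, C('a')=1, C('e')=7, C('i')=14, C('o')=21, C('u')=22
L[0]='i': occ=0, LF[0]=C('i')+0=14+0=14
L[1]='e': occ=0, LF[1]=C('e')+0=7+0=7
L[2]='a': occ=0, LF[2]=C('a')+0=1+0=1
L[3]='i': occ=1, LF[3]=C('i')+1=14+1=15
L[4]='i': occ=2, LF[4]=C('i')+2=14+2=16
L[5]='i': occ=3, LF[5]=C('i')+3=14+3=17
L[6]='a': occ=1, LF[6]=C('a')+1=1+1=2
L[7]='i': occ=4, LF[7]=C('i')+4=14+4=18
L[8]='i': occ=5, LF[8]=C('i')+5=14+5=19
L[9]='a': occ=2, LF[9]=C('a')+2=1+2=3
L[10]='e': occ=1, LF[10]=C('e')+1=7+1=8
L[11]='$': occ=0, LF[11]=C('$')+0=0+0=0
L[12]='e': occ=2, LF[12]=C('e')+2=7+2=9
L[13]='a': occ=3, LF[13]=C('a')+3=1+3=4
L[14]='i': occ=6, LF[14]=C('i')+6=14+6=20
L[15]='o': occ=0, LF[15]=C('o')+0=21+0=21
L[16]='e': occ=3, LF[16]=C('e')+3=7+3=10
L[17]='u': occ=0, LF[17]=C('u')+0=22+0=22
L[18]='e': occ=4, LF[18]=C('e')+4=7+4=11
L[19]='a': occ=4, LF[19]=C('a')+4=1+4=5
L[20]='e': occ=5, LF[20]=C('e')+5=7+5=12
L[21]='e': occ=6, LF[21]=C('e')+6=7+6=13
L[22]='a': occ=5, LF[22]=C('a')+5=1+5=6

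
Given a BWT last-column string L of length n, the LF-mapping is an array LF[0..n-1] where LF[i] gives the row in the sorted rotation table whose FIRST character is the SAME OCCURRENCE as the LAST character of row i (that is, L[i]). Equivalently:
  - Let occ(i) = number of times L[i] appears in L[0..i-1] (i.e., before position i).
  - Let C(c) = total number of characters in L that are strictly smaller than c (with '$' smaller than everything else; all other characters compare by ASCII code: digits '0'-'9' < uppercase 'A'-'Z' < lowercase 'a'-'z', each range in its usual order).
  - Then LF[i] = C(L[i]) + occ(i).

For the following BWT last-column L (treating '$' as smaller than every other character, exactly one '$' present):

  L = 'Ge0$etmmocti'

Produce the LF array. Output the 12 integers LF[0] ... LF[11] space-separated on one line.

Answer: 2 4 1 0 5 10 7 8 9 3 11 6

Derivation:
Char counts: '$':1, '0':1, 'G':1, 'c':1, 'e':2, 'i':1, 'm':2, 'o':1, 't':2
C (first-col start): C('$')=0, C('0')=1, C('G')=2, C('c')=3, C('e')=4, C('i')=6, C('m')=7, C('o')=9, C('t')=10
L[0]='G': occ=0, LF[0]=C('G')+0=2+0=2
L[1]='e': occ=0, LF[1]=C('e')+0=4+0=4
L[2]='0': occ=0, LF[2]=C('0')+0=1+0=1
L[3]='$': occ=0, LF[3]=C('$')+0=0+0=0
L[4]='e': occ=1, LF[4]=C('e')+1=4+1=5
L[5]='t': occ=0, LF[5]=C('t')+0=10+0=10
L[6]='m': occ=0, LF[6]=C('m')+0=7+0=7
L[7]='m': occ=1, LF[7]=C('m')+1=7+1=8
L[8]='o': occ=0, LF[8]=C('o')+0=9+0=9
L[9]='c': occ=0, LF[9]=C('c')+0=3+0=3
L[10]='t': occ=1, LF[10]=C('t')+1=10+1=11
L[11]='i': occ=0, LF[11]=C('i')+0=6+0=6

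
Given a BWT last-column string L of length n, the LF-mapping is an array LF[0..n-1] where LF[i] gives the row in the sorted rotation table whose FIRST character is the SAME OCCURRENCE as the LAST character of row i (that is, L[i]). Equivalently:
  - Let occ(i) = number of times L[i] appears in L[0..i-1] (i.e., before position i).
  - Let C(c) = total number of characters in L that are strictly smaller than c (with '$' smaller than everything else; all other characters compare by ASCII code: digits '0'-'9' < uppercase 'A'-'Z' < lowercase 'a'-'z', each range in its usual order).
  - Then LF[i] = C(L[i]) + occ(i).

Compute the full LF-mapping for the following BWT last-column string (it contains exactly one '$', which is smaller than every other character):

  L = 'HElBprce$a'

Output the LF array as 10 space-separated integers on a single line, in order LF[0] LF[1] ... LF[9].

Char counts: '$':1, 'B':1, 'E':1, 'H':1, 'a':1, 'c':1, 'e':1, 'l':1, 'p':1, 'r':1
C (first-col start): C('$')=0, C('B')=1, C('E')=2, C('H')=3, C('a')=4, C('c')=5, C('e')=6, C('l')=7, C('p')=8, C('r')=9
L[0]='H': occ=0, LF[0]=C('H')+0=3+0=3
L[1]='E': occ=0, LF[1]=C('E')+0=2+0=2
L[2]='l': occ=0, LF[2]=C('l')+0=7+0=7
L[3]='B': occ=0, LF[3]=C('B')+0=1+0=1
L[4]='p': occ=0, LF[4]=C('p')+0=8+0=8
L[5]='r': occ=0, LF[5]=C('r')+0=9+0=9
L[6]='c': occ=0, LF[6]=C('c')+0=5+0=5
L[7]='e': occ=0, LF[7]=C('e')+0=6+0=6
L[8]='$': occ=0, LF[8]=C('$')+0=0+0=0
L[9]='a': occ=0, LF[9]=C('a')+0=4+0=4

Answer: 3 2 7 1 8 9 5 6 0 4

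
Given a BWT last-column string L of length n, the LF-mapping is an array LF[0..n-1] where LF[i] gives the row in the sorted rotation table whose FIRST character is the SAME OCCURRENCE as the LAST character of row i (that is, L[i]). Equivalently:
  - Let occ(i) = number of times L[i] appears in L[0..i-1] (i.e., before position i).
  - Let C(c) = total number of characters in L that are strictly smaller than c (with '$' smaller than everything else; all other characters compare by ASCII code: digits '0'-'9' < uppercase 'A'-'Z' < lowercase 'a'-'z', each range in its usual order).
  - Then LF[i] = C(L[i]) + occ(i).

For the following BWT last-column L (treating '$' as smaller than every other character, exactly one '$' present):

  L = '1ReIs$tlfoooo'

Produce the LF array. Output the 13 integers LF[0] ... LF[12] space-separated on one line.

Answer: 1 3 4 2 11 0 12 6 5 7 8 9 10

Derivation:
Char counts: '$':1, '1':1, 'I':1, 'R':1, 'e':1, 'f':1, 'l':1, 'o':4, 's':1, 't':1
C (first-col start): C('$')=0, C('1')=1, C('I')=2, C('R')=3, C('e')=4, C('f')=5, C('l')=6, C('o')=7, C('s')=11, C('t')=12
L[0]='1': occ=0, LF[0]=C('1')+0=1+0=1
L[1]='R': occ=0, LF[1]=C('R')+0=3+0=3
L[2]='e': occ=0, LF[2]=C('e')+0=4+0=4
L[3]='I': occ=0, LF[3]=C('I')+0=2+0=2
L[4]='s': occ=0, LF[4]=C('s')+0=11+0=11
L[5]='$': occ=0, LF[5]=C('$')+0=0+0=0
L[6]='t': occ=0, LF[6]=C('t')+0=12+0=12
L[7]='l': occ=0, LF[7]=C('l')+0=6+0=6
L[8]='f': occ=0, LF[8]=C('f')+0=5+0=5
L[9]='o': occ=0, LF[9]=C('o')+0=7+0=7
L[10]='o': occ=1, LF[10]=C('o')+1=7+1=8
L[11]='o': occ=2, LF[11]=C('o')+2=7+2=9
L[12]='o': occ=3, LF[12]=C('o')+3=7+3=10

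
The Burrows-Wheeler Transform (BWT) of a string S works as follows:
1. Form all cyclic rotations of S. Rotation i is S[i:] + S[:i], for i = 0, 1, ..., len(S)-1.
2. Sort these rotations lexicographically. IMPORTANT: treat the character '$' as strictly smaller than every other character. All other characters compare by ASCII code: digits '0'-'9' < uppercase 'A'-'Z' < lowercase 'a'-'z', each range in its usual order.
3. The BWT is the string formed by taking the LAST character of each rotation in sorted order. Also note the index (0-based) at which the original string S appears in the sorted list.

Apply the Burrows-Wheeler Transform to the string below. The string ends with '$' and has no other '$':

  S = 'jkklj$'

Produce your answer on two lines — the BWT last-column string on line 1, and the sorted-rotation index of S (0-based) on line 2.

Answer: jl$jkk
2

Derivation:
All 6 rotations (rotation i = S[i:]+S[:i]):
  rot[0] = jkklj$
  rot[1] = kklj$j
  rot[2] = klj$jk
  rot[3] = lj$jkk
  rot[4] = j$jkkl
  rot[5] = $jkklj
Sorted (with $ < everything):
  sorted[0] = $jkklj  (last char: 'j')
  sorted[1] = j$jkkl  (last char: 'l')
  sorted[2] = jkklj$  (last char: '$')
  sorted[3] = kklj$j  (last char: 'j')
  sorted[4] = klj$jk  (last char: 'k')
  sorted[5] = lj$jkk  (last char: 'k')
Last column: jl$jkk
Original string S is at sorted index 2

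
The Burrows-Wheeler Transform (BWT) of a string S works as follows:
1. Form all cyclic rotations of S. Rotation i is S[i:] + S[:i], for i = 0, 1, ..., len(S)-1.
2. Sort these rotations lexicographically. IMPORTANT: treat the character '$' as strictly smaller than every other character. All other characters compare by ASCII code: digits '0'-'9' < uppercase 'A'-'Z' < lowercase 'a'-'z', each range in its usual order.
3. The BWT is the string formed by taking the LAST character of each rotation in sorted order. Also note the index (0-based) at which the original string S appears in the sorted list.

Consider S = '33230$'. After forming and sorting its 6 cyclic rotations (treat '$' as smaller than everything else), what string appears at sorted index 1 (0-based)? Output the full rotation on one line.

All 6 rotations (rotation i = S[i:]+S[:i]):
  rot[0] = 33230$
  rot[1] = 3230$3
  rot[2] = 230$33
  rot[3] = 30$332
  rot[4] = 0$3323
  rot[5] = $33230
Sorted (with $ < everything):
  sorted[0] = $33230
  sorted[1] = 0$3323
  sorted[2] = 230$33
  sorted[3] = 30$332
  sorted[4] = 3230$3
  sorted[5] = 33230$
sorted[1] = 0$3323

Answer: 0$3323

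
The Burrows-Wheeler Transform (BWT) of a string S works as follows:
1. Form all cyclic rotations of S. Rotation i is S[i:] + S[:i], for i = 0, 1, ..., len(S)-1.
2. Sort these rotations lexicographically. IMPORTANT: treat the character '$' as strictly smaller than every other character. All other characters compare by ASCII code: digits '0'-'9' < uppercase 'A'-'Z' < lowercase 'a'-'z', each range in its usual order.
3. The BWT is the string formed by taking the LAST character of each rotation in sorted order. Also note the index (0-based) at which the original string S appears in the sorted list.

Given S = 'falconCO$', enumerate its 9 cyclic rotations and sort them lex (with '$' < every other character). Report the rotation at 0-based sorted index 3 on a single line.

All 9 rotations (rotation i = S[i:]+S[:i]):
  rot[0] = falconCO$
  rot[1] = alconCO$f
  rot[2] = lconCO$fa
  rot[3] = conCO$fal
  rot[4] = onCO$falc
  rot[5] = nCO$falco
  rot[6] = CO$falcon
  rot[7] = O$falconC
  rot[8] = $falconCO
Sorted (with $ < everything):
  sorted[0] = $falconCO
  sorted[1] = CO$falcon
  sorted[2] = O$falconC
  sorted[3] = alconCO$f
  sorted[4] = conCO$fal
  sorted[5] = falconCO$
  sorted[6] = lconCO$fa
  sorted[7] = nCO$falco
  sorted[8] = onCO$falc
sorted[3] = alconCO$f

Answer: alconCO$f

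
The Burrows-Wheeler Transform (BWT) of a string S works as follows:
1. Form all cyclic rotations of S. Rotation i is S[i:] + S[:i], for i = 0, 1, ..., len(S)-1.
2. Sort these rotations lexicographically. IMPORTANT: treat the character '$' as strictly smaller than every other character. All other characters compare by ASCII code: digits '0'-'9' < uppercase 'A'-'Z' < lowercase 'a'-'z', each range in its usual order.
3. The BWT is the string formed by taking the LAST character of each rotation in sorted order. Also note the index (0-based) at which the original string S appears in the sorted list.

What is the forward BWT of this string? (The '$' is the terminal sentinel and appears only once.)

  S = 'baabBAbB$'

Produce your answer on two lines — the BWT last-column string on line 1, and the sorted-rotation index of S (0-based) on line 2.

All 9 rotations (rotation i = S[i:]+S[:i]):
  rot[0] = baabBAbB$
  rot[1] = aabBAbB$b
  rot[2] = abBAbB$ba
  rot[3] = bBAbB$baa
  rot[4] = BAbB$baab
  rot[5] = AbB$baabB
  rot[6] = bB$baabBA
  rot[7] = B$baabBAb
  rot[8] = $baabBAbB
Sorted (with $ < everything):
  sorted[0] = $baabBAbB  (last char: 'B')
  sorted[1] = AbB$baabB  (last char: 'B')
  sorted[2] = B$baabBAb  (last char: 'b')
  sorted[3] = BAbB$baab  (last char: 'b')
  sorted[4] = aabBAbB$b  (last char: 'b')
  sorted[5] = abBAbB$ba  (last char: 'a')
  sorted[6] = bB$baabBA  (last char: 'A')
  sorted[7] = bBAbB$baa  (last char: 'a')
  sorted[8] = baabBAbB$  (last char: '$')
Last column: BBbbbaAa$
Original string S is at sorted index 8

Answer: BBbbbaAa$
8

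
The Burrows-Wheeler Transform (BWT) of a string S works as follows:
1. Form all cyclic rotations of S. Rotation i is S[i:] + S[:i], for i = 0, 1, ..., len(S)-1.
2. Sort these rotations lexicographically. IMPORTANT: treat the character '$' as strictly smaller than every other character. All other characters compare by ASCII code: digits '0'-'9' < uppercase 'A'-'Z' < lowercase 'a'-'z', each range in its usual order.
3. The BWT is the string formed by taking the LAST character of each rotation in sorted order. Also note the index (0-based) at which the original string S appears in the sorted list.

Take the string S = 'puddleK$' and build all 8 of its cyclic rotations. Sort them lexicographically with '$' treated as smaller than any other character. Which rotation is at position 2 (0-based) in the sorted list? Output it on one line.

Answer: ddleK$pu

Derivation:
All 8 rotations (rotation i = S[i:]+S[:i]):
  rot[0] = puddleK$
  rot[1] = uddleK$p
  rot[2] = ddleK$pu
  rot[3] = dleK$pud
  rot[4] = leK$pudd
  rot[5] = eK$puddl
  rot[6] = K$puddle
  rot[7] = $puddleK
Sorted (with $ < everything):
  sorted[0] = $puddleK
  sorted[1] = K$puddle
  sorted[2] = ddleK$pu
  sorted[3] = dleK$pud
  sorted[4] = eK$puddl
  sorted[5] = leK$pudd
  sorted[6] = puddleK$
  sorted[7] = uddleK$p
sorted[2] = ddleK$pu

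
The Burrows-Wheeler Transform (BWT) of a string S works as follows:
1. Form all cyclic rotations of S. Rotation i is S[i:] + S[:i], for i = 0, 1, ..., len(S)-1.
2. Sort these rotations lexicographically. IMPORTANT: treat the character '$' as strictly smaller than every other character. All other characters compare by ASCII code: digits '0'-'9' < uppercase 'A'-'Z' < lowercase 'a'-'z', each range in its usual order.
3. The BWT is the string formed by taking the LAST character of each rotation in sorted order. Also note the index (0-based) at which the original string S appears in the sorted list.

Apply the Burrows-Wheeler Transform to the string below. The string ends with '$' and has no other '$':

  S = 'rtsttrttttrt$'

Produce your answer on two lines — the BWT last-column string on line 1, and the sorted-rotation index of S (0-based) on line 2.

All 13 rotations (rotation i = S[i:]+S[:i]):
  rot[0] = rtsttrttttrt$
  rot[1] = tsttrttttrt$r
  rot[2] = sttrttttrt$rt
  rot[3] = ttrttttrt$rts
  rot[4] = trttttrt$rtst
  rot[5] = rttttrt$rtstt
  rot[6] = ttttrt$rtsttr
  rot[7] = tttrt$rtsttrt
  rot[8] = ttrt$rtsttrtt
  rot[9] = trt$rtsttrttt
  rot[10] = rt$rtsttrtttt
  rot[11] = t$rtsttrttttr
  rot[12] = $rtsttrttttrt
Sorted (with $ < everything):
  sorted[0] = $rtsttrttttrt  (last char: 't')
  sorted[1] = rt$rtsttrtttt  (last char: 't')
  sorted[2] = rtsttrttttrt$  (last char: '$')
  sorted[3] = rttttrt$rtstt  (last char: 't')
  sorted[4] = sttrttttrt$rt  (last char: 't')
  sorted[5] = t$rtsttrttttr  (last char: 'r')
  sorted[6] = trt$rtsttrttt  (last char: 't')
  sorted[7] = trttttrt$rtst  (last char: 't')
  sorted[8] = tsttrttttrt$r  (last char: 'r')
  sorted[9] = ttrt$rtsttrtt  (last char: 't')
  sorted[10] = ttrttttrt$rts  (last char: 's')
  sorted[11] = tttrt$rtsttrt  (last char: 't')
  sorted[12] = ttttrt$rtsttr  (last char: 'r')
Last column: tt$ttrttrtstr
Original string S is at sorted index 2

Answer: tt$ttrttrtstr
2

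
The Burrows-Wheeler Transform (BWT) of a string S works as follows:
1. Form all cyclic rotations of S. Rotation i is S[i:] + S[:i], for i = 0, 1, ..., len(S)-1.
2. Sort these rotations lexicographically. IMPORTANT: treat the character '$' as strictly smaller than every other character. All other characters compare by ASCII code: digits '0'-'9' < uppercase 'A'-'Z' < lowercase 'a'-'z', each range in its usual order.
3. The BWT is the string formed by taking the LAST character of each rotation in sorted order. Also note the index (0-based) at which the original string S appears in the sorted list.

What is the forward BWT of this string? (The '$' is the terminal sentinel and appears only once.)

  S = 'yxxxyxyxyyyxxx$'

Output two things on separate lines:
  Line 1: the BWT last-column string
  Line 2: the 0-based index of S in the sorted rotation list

All 15 rotations (rotation i = S[i:]+S[:i]):
  rot[0] = yxxxyxyxyyyxxx$
  rot[1] = xxxyxyxyyyxxx$y
  rot[2] = xxyxyxyyyxxx$yx
  rot[3] = xyxyxyyyxxx$yxx
  rot[4] = yxyxyyyxxx$yxxx
  rot[5] = xyxyyyxxx$yxxxy
  rot[6] = yxyyyxxx$yxxxyx
  rot[7] = xyyyxxx$yxxxyxy
  rot[8] = yyyxxx$yxxxyxyx
  rot[9] = yyxxx$yxxxyxyxy
  rot[10] = yxxx$yxxxyxyxyy
  rot[11] = xxx$yxxxyxyxyyy
  rot[12] = xx$yxxxyxyxyyyx
  rot[13] = x$yxxxyxyxyyyxx
  rot[14] = $yxxxyxyxyyyxxx
Sorted (with $ < everything):
  sorted[0] = $yxxxyxyxyyyxxx  (last char: 'x')
  sorted[1] = x$yxxxyxyxyyyxx  (last char: 'x')
  sorted[2] = xx$yxxxyxyxyyyx  (last char: 'x')
  sorted[3] = xxx$yxxxyxyxyyy  (last char: 'y')
  sorted[4] = xxxyxyxyyyxxx$y  (last char: 'y')
  sorted[5] = xxyxyxyyyxxx$yx  (last char: 'x')
  sorted[6] = xyxyxyyyxxx$yxx  (last char: 'x')
  sorted[7] = xyxyyyxxx$yxxxy  (last char: 'y')
  sorted[8] = xyyyxxx$yxxxyxy  (last char: 'y')
  sorted[9] = yxxx$yxxxyxyxyy  (last char: 'y')
  sorted[10] = yxxxyxyxyyyxxx$  (last char: '$')
  sorted[11] = yxyxyyyxxx$yxxx  (last char: 'x')
  sorted[12] = yxyyyxxx$yxxxyx  (last char: 'x')
  sorted[13] = yyxxx$yxxxyxyxy  (last char: 'y')
  sorted[14] = yyyxxx$yxxxyxyx  (last char: 'x')
Last column: xxxyyxxyyy$xxyx
Original string S is at sorted index 10

Answer: xxxyyxxyyy$xxyx
10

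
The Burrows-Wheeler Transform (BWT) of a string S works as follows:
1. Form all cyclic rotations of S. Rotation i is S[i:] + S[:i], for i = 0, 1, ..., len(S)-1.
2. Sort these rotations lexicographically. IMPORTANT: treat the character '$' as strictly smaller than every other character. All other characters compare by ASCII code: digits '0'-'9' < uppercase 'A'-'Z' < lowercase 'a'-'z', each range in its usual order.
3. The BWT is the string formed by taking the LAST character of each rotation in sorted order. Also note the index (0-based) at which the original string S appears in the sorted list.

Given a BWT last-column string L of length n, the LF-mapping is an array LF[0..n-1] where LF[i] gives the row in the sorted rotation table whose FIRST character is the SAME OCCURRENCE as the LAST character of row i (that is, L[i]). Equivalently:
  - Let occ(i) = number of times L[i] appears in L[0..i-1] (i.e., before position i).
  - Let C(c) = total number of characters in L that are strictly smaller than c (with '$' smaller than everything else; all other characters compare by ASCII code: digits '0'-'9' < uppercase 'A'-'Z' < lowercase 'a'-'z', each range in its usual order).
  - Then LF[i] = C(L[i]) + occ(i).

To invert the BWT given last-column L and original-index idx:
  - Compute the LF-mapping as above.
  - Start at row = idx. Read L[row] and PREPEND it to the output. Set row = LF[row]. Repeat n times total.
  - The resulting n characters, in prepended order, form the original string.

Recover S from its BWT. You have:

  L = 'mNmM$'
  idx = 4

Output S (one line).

Answer: mNMm$

Derivation:
LF mapping: 3 2 4 1 0
Walk LF starting at row 4, prepending L[row]:
  step 1: row=4, L[4]='$', prepend. Next row=LF[4]=0
  step 2: row=0, L[0]='m', prepend. Next row=LF[0]=3
  step 3: row=3, L[3]='M', prepend. Next row=LF[3]=1
  step 4: row=1, L[1]='N', prepend. Next row=LF[1]=2
  step 5: row=2, L[2]='m', prepend. Next row=LF[2]=4
Reversed output: mNMm$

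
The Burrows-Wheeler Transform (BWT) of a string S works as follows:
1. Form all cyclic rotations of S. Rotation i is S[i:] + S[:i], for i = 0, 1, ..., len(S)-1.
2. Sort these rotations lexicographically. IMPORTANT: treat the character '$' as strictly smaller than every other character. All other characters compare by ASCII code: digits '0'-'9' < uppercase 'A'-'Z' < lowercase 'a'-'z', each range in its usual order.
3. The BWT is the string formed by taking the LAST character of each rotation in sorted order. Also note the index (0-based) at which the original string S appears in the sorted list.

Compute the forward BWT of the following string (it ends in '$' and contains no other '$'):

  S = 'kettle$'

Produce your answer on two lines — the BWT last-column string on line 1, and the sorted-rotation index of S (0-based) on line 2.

All 7 rotations (rotation i = S[i:]+S[:i]):
  rot[0] = kettle$
  rot[1] = ettle$k
  rot[2] = ttle$ke
  rot[3] = tle$ket
  rot[4] = le$kett
  rot[5] = e$kettl
  rot[6] = $kettle
Sorted (with $ < everything):
  sorted[0] = $kettle  (last char: 'e')
  sorted[1] = e$kettl  (last char: 'l')
  sorted[2] = ettle$k  (last char: 'k')
  sorted[3] = kettle$  (last char: '$')
  sorted[4] = le$kett  (last char: 't')
  sorted[5] = tle$ket  (last char: 't')
  sorted[6] = ttle$ke  (last char: 'e')
Last column: elk$tte
Original string S is at sorted index 3

Answer: elk$tte
3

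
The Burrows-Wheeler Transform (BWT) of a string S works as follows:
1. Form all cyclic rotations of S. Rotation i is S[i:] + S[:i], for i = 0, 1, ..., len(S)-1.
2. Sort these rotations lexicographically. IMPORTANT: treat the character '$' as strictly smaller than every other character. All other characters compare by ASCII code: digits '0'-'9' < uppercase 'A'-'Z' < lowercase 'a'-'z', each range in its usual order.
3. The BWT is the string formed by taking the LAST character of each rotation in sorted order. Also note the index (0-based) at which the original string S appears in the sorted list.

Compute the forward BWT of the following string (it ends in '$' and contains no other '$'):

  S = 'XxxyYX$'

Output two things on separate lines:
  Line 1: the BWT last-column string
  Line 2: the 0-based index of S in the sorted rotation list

Answer: XY$yXxx
2

Derivation:
All 7 rotations (rotation i = S[i:]+S[:i]):
  rot[0] = XxxyYX$
  rot[1] = xxyYX$X
  rot[2] = xyYX$Xx
  rot[3] = yYX$Xxx
  rot[4] = YX$Xxxy
  rot[5] = X$XxxyY
  rot[6] = $XxxyYX
Sorted (with $ < everything):
  sorted[0] = $XxxyYX  (last char: 'X')
  sorted[1] = X$XxxyY  (last char: 'Y')
  sorted[2] = XxxyYX$  (last char: '$')
  sorted[3] = YX$Xxxy  (last char: 'y')
  sorted[4] = xxyYX$X  (last char: 'X')
  sorted[5] = xyYX$Xx  (last char: 'x')
  sorted[6] = yYX$Xxx  (last char: 'x')
Last column: XY$yXxx
Original string S is at sorted index 2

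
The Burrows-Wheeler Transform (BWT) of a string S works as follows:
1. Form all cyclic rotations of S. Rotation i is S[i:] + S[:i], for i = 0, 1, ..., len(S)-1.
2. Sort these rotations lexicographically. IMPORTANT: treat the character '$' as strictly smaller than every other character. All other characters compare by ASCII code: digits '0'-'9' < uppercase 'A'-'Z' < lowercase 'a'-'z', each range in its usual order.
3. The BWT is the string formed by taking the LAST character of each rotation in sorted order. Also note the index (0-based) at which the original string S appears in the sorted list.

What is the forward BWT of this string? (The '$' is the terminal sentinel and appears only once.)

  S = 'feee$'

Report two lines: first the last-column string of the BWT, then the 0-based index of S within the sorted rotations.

All 5 rotations (rotation i = S[i:]+S[:i]):
  rot[0] = feee$
  rot[1] = eee$f
  rot[2] = ee$fe
  rot[3] = e$fee
  rot[4] = $feee
Sorted (with $ < everything):
  sorted[0] = $feee  (last char: 'e')
  sorted[1] = e$fee  (last char: 'e')
  sorted[2] = ee$fe  (last char: 'e')
  sorted[3] = eee$f  (last char: 'f')
  sorted[4] = feee$  (last char: '$')
Last column: eeef$
Original string S is at sorted index 4

Answer: eeef$
4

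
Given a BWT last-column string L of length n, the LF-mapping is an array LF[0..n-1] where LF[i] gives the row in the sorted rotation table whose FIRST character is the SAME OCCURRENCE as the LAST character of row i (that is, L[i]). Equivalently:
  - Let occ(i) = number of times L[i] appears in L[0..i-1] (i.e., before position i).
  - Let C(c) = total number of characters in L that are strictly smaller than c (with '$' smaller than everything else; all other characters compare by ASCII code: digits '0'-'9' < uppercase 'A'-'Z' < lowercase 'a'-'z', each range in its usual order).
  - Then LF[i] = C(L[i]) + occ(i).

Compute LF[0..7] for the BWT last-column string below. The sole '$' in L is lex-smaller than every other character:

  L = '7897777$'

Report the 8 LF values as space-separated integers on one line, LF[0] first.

Answer: 1 6 7 2 3 4 5 0

Derivation:
Char counts: '$':1, '7':5, '8':1, '9':1
C (first-col start): C('$')=0, C('7')=1, C('8')=6, C('9')=7
L[0]='7': occ=0, LF[0]=C('7')+0=1+0=1
L[1]='8': occ=0, LF[1]=C('8')+0=6+0=6
L[2]='9': occ=0, LF[2]=C('9')+0=7+0=7
L[3]='7': occ=1, LF[3]=C('7')+1=1+1=2
L[4]='7': occ=2, LF[4]=C('7')+2=1+2=3
L[5]='7': occ=3, LF[5]=C('7')+3=1+3=4
L[6]='7': occ=4, LF[6]=C('7')+4=1+4=5
L[7]='$': occ=0, LF[7]=C('$')+0=0+0=0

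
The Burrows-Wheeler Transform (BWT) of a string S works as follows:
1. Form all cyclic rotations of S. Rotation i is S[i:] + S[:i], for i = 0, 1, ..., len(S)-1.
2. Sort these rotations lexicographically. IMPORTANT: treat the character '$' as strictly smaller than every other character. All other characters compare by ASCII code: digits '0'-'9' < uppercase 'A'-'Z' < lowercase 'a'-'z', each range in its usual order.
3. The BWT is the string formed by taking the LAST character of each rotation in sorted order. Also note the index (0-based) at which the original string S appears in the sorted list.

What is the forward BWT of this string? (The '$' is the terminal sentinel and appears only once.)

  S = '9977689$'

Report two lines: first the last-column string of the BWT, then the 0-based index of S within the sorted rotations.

Answer: 9779689$
7

Derivation:
All 8 rotations (rotation i = S[i:]+S[:i]):
  rot[0] = 9977689$
  rot[1] = 977689$9
  rot[2] = 77689$99
  rot[3] = 7689$997
  rot[4] = 689$9977
  rot[5] = 89$99776
  rot[6] = 9$997768
  rot[7] = $9977689
Sorted (with $ < everything):
  sorted[0] = $9977689  (last char: '9')
  sorted[1] = 689$9977  (last char: '7')
  sorted[2] = 7689$997  (last char: '7')
  sorted[3] = 77689$99  (last char: '9')
  sorted[4] = 89$99776  (last char: '6')
  sorted[5] = 9$997768  (last char: '8')
  sorted[6] = 977689$9  (last char: '9')
  sorted[7] = 9977689$  (last char: '$')
Last column: 9779689$
Original string S is at sorted index 7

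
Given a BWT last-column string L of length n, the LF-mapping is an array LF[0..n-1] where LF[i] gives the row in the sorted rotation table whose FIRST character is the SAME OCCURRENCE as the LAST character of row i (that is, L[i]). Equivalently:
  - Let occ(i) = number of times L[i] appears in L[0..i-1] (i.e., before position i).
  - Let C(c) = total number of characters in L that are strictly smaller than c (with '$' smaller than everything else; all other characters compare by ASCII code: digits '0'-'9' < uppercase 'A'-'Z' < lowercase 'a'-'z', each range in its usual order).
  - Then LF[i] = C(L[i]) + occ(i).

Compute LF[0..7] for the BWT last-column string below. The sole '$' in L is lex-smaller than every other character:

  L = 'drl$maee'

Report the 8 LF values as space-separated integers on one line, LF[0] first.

Char counts: '$':1, 'a':1, 'd':1, 'e':2, 'l':1, 'm':1, 'r':1
C (first-col start): C('$')=0, C('a')=1, C('d')=2, C('e')=3, C('l')=5, C('m')=6, C('r')=7
L[0]='d': occ=0, LF[0]=C('d')+0=2+0=2
L[1]='r': occ=0, LF[1]=C('r')+0=7+0=7
L[2]='l': occ=0, LF[2]=C('l')+0=5+0=5
L[3]='$': occ=0, LF[3]=C('$')+0=0+0=0
L[4]='m': occ=0, LF[4]=C('m')+0=6+0=6
L[5]='a': occ=0, LF[5]=C('a')+0=1+0=1
L[6]='e': occ=0, LF[6]=C('e')+0=3+0=3
L[7]='e': occ=1, LF[7]=C('e')+1=3+1=4

Answer: 2 7 5 0 6 1 3 4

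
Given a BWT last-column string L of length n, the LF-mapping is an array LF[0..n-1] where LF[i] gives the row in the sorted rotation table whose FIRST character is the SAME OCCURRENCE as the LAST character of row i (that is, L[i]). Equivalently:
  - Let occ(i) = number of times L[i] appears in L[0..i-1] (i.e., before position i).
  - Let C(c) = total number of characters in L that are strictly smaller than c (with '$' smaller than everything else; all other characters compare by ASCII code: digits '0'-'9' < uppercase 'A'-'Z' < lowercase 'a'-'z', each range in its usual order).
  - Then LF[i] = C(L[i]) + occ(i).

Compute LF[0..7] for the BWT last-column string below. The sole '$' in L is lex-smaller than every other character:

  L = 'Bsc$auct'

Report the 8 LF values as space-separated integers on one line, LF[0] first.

Char counts: '$':1, 'B':1, 'a':1, 'c':2, 's':1, 't':1, 'u':1
C (first-col start): C('$')=0, C('B')=1, C('a')=2, C('c')=3, C('s')=5, C('t')=6, C('u')=7
L[0]='B': occ=0, LF[0]=C('B')+0=1+0=1
L[1]='s': occ=0, LF[1]=C('s')+0=5+0=5
L[2]='c': occ=0, LF[2]=C('c')+0=3+0=3
L[3]='$': occ=0, LF[3]=C('$')+0=0+0=0
L[4]='a': occ=0, LF[4]=C('a')+0=2+0=2
L[5]='u': occ=0, LF[5]=C('u')+0=7+0=7
L[6]='c': occ=1, LF[6]=C('c')+1=3+1=4
L[7]='t': occ=0, LF[7]=C('t')+0=6+0=6

Answer: 1 5 3 0 2 7 4 6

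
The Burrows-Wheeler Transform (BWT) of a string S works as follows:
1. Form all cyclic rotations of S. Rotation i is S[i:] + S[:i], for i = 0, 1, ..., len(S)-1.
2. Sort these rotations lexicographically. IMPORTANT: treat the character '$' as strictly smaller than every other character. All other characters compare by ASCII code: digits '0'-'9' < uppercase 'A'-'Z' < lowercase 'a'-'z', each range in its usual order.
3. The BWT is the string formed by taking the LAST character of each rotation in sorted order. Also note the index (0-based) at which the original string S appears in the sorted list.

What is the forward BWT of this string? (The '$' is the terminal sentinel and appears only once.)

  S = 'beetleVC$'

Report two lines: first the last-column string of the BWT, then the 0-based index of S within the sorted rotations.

Answer: CVe$lbete
3

Derivation:
All 9 rotations (rotation i = S[i:]+S[:i]):
  rot[0] = beetleVC$
  rot[1] = eetleVC$b
  rot[2] = etleVC$be
  rot[3] = tleVC$bee
  rot[4] = leVC$beet
  rot[5] = eVC$beetl
  rot[6] = VC$beetle
  rot[7] = C$beetleV
  rot[8] = $beetleVC
Sorted (with $ < everything):
  sorted[0] = $beetleVC  (last char: 'C')
  sorted[1] = C$beetleV  (last char: 'V')
  sorted[2] = VC$beetle  (last char: 'e')
  sorted[3] = beetleVC$  (last char: '$')
  sorted[4] = eVC$beetl  (last char: 'l')
  sorted[5] = eetleVC$b  (last char: 'b')
  sorted[6] = etleVC$be  (last char: 'e')
  sorted[7] = leVC$beet  (last char: 't')
  sorted[8] = tleVC$bee  (last char: 'e')
Last column: CVe$lbete
Original string S is at sorted index 3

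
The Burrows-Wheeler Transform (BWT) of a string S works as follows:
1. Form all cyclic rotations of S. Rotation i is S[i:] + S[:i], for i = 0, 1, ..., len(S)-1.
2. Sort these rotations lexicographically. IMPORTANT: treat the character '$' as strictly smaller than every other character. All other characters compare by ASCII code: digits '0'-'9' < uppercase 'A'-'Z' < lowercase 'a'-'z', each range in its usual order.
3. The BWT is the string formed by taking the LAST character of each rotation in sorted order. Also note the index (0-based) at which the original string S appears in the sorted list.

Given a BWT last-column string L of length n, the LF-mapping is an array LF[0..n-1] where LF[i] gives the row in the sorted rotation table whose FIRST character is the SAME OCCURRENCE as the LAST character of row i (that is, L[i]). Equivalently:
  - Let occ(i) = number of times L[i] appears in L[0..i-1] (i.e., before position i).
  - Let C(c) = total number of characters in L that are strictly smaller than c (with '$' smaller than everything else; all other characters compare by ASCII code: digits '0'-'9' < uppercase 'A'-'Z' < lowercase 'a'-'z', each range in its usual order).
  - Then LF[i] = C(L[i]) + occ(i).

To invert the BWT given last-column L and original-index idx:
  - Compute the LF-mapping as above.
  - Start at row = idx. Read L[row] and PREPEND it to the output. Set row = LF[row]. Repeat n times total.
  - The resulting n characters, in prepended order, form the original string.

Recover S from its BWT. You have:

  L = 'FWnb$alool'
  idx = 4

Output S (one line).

LF mapping: 1 2 7 4 0 3 5 8 9 6
Walk LF starting at row 4, prepending L[row]:
  step 1: row=4, L[4]='$', prepend. Next row=LF[4]=0
  step 2: row=0, L[0]='F', prepend. Next row=LF[0]=1
  step 3: row=1, L[1]='W', prepend. Next row=LF[1]=2
  step 4: row=2, L[2]='n', prepend. Next row=LF[2]=7
  step 5: row=7, L[7]='o', prepend. Next row=LF[7]=8
  step 6: row=8, L[8]='o', prepend. Next row=LF[8]=9
  step 7: row=9, L[9]='l', prepend. Next row=LF[9]=6
  step 8: row=6, L[6]='l', prepend. Next row=LF[6]=5
  step 9: row=5, L[5]='a', prepend. Next row=LF[5]=3
  step 10: row=3, L[3]='b', prepend. Next row=LF[3]=4
Reversed output: balloonWF$

Answer: balloonWF$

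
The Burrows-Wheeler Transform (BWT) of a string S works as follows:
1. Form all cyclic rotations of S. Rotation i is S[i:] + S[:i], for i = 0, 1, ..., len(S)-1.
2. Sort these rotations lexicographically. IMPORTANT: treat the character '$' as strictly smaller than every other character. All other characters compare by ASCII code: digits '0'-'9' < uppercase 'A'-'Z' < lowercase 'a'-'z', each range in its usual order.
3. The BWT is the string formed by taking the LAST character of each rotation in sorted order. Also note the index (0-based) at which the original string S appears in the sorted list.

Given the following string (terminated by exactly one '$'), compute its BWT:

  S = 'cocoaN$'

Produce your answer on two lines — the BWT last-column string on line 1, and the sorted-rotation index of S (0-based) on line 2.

Answer: Naoo$cc
4

Derivation:
All 7 rotations (rotation i = S[i:]+S[:i]):
  rot[0] = cocoaN$
  rot[1] = ocoaN$c
  rot[2] = coaN$co
  rot[3] = oaN$coc
  rot[4] = aN$coco
  rot[5] = N$cocoa
  rot[6] = $cocoaN
Sorted (with $ < everything):
  sorted[0] = $cocoaN  (last char: 'N')
  sorted[1] = N$cocoa  (last char: 'a')
  sorted[2] = aN$coco  (last char: 'o')
  sorted[3] = coaN$co  (last char: 'o')
  sorted[4] = cocoaN$  (last char: '$')
  sorted[5] = oaN$coc  (last char: 'c')
  sorted[6] = ocoaN$c  (last char: 'c')
Last column: Naoo$cc
Original string S is at sorted index 4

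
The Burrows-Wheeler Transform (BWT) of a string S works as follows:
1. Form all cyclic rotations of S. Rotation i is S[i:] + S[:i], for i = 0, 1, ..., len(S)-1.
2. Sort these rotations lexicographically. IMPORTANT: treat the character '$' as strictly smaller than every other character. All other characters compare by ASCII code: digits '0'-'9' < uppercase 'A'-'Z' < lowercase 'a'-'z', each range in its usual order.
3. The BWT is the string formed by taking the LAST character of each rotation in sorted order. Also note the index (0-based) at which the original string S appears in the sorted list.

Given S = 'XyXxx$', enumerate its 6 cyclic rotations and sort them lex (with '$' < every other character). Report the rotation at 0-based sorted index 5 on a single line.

All 6 rotations (rotation i = S[i:]+S[:i]):
  rot[0] = XyXxx$
  rot[1] = yXxx$X
  rot[2] = Xxx$Xy
  rot[3] = xx$XyX
  rot[4] = x$XyXx
  rot[5] = $XyXxx
Sorted (with $ < everything):
  sorted[0] = $XyXxx
  sorted[1] = Xxx$Xy
  sorted[2] = XyXxx$
  sorted[3] = x$XyXx
  sorted[4] = xx$XyX
  sorted[5] = yXxx$X
sorted[5] = yXxx$X

Answer: yXxx$X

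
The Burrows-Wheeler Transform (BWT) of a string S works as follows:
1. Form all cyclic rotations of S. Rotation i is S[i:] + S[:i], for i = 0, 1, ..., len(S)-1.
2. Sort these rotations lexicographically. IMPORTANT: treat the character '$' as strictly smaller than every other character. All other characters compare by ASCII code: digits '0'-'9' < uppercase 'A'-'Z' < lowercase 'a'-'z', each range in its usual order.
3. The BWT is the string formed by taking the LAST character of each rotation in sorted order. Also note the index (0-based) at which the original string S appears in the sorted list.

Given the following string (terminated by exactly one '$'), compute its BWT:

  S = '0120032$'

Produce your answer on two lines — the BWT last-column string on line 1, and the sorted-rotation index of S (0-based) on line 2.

Answer: 22$00310
2

Derivation:
All 8 rotations (rotation i = S[i:]+S[:i]):
  rot[0] = 0120032$
  rot[1] = 120032$0
  rot[2] = 20032$01
  rot[3] = 0032$012
  rot[4] = 032$0120
  rot[5] = 32$01200
  rot[6] = 2$012003
  rot[7] = $0120032
Sorted (with $ < everything):
  sorted[0] = $0120032  (last char: '2')
  sorted[1] = 0032$012  (last char: '2')
  sorted[2] = 0120032$  (last char: '$')
  sorted[3] = 032$0120  (last char: '0')
  sorted[4] = 120032$0  (last char: '0')
  sorted[5] = 2$012003  (last char: '3')
  sorted[6] = 20032$01  (last char: '1')
  sorted[7] = 32$01200  (last char: '0')
Last column: 22$00310
Original string S is at sorted index 2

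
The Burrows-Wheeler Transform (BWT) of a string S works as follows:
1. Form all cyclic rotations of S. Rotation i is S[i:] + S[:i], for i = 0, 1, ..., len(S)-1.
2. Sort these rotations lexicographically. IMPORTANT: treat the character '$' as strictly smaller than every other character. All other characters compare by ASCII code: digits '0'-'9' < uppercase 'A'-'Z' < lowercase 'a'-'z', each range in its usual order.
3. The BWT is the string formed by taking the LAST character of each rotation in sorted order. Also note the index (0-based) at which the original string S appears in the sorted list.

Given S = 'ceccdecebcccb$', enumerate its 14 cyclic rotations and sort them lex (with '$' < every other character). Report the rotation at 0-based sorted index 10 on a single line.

Answer: decebcccb$cecc

Derivation:
All 14 rotations (rotation i = S[i:]+S[:i]):
  rot[0] = ceccdecebcccb$
  rot[1] = eccdecebcccb$c
  rot[2] = ccdecebcccb$ce
  rot[3] = cdecebcccb$cec
  rot[4] = decebcccb$cecc
  rot[5] = ecebcccb$ceccd
  rot[6] = cebcccb$ceccde
  rot[7] = ebcccb$ceccdec
  rot[8] = bcccb$ceccdece
  rot[9] = cccb$ceccdeceb
  rot[10] = ccb$ceccdecebc
  rot[11] = cb$ceccdecebcc
  rot[12] = b$ceccdecebccc
  rot[13] = $ceccdecebcccb
Sorted (with $ < everything):
  sorted[0] = $ceccdecebcccb
  sorted[1] = b$ceccdecebccc
  sorted[2] = bcccb$ceccdece
  sorted[3] = cb$ceccdecebcc
  sorted[4] = ccb$ceccdecebc
  sorted[5] = cccb$ceccdeceb
  sorted[6] = ccdecebcccb$ce
  sorted[7] = cdecebcccb$cec
  sorted[8] = cebcccb$ceccde
  sorted[9] = ceccdecebcccb$
  sorted[10] = decebcccb$cecc
  sorted[11] = ebcccb$ceccdec
  sorted[12] = eccdecebcccb$c
  sorted[13] = ecebcccb$ceccd
sorted[10] = decebcccb$cecc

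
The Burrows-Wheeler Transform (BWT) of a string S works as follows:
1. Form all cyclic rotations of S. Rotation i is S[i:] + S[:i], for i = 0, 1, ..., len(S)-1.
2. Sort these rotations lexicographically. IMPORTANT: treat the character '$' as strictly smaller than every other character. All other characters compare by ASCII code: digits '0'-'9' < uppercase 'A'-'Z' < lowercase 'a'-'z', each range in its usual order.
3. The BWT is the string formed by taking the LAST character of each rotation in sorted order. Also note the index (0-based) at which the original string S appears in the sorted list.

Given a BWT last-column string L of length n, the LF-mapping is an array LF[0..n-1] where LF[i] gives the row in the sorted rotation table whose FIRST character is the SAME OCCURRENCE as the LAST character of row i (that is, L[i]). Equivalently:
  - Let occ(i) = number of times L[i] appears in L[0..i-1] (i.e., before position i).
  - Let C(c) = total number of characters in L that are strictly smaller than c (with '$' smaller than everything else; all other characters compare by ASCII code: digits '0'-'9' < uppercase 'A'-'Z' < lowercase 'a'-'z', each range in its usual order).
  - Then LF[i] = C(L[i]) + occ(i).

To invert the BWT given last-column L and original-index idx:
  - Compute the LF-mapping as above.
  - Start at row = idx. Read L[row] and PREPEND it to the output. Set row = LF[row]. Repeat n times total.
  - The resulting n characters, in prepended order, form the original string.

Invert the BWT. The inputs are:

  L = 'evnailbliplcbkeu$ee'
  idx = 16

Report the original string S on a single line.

LF mapping: 5 18 15 1 9 12 2 13 10 16 14 4 3 11 6 17 0 7 8
Walk LF starting at row 16, prepending L[row]:
  step 1: row=16, L[16]='$', prepend. Next row=LF[16]=0
  step 2: row=0, L[0]='e', prepend. Next row=LF[0]=5
  step 3: row=5, L[5]='l', prepend. Next row=LF[5]=12
  step 4: row=12, L[12]='b', prepend. Next row=LF[12]=3
  step 5: row=3, L[3]='a', prepend. Next row=LF[3]=1
  step 6: row=1, L[1]='v', prepend. Next row=LF[1]=18
  step 7: row=18, L[18]='e', prepend. Next row=LF[18]=8
  step 8: row=8, L[8]='i', prepend. Next row=LF[8]=10
  step 9: row=10, L[10]='l', prepend. Next row=LF[10]=14
  step 10: row=14, L[14]='e', prepend. Next row=LF[14]=6
  step 11: row=6, L[6]='b', prepend. Next row=LF[6]=2
  step 12: row=2, L[2]='n', prepend. Next row=LF[2]=15
  step 13: row=15, L[15]='u', prepend. Next row=LF[15]=17
  step 14: row=17, L[17]='e', prepend. Next row=LF[17]=7
  step 15: row=7, L[7]='l', prepend. Next row=LF[7]=13
  step 16: row=13, L[13]='k', prepend. Next row=LF[13]=11
  step 17: row=11, L[11]='c', prepend. Next row=LF[11]=4
  step 18: row=4, L[4]='i', prepend. Next row=LF[4]=9
  step 19: row=9, L[9]='p', prepend. Next row=LF[9]=16
Reversed output: pickleunbelievable$

Answer: pickleunbelievable$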